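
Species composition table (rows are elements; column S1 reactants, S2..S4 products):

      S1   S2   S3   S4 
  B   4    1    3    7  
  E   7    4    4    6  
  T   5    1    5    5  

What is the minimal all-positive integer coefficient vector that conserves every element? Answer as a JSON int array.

Coefficients: [6, 5, 4, 1]

B: 6·4 = 24 | 5·1+4·3+1·7 = 24
E: 6·7 = 42 | 5·4+4·4+1·6 = 42
T: 6·5 = 30 | 5·1+4·5+1·5 = 30
gcd(6,5,4,1) = 1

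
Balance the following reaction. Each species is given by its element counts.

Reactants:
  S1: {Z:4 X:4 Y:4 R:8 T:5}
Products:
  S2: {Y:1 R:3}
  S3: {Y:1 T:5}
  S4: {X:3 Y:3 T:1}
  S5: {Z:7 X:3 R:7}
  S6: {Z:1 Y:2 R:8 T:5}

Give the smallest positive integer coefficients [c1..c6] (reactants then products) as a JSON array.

Coefficients: [6, 1, 2, 5, 3, 3]

Z: 6·4 = 24 | 1·0+2·0+5·0+3·7+3·1 = 24
X: 6·4 = 24 | 1·0+2·0+5·3+3·3+3·0 = 24
Y: 6·4 = 24 | 1·1+2·1+5·3+3·0+3·2 = 24
R: 6·8 = 48 | 1·3+2·0+5·0+3·7+3·8 = 48
T: 6·5 = 30 | 1·0+2·5+5·1+3·0+3·5 = 30
gcd(6,1,2,5,3,3) = 1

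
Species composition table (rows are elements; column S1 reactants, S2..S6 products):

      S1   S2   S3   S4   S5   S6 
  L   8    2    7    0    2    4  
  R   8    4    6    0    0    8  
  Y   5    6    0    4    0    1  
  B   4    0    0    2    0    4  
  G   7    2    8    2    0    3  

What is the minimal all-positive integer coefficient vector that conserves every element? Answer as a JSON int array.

L: 5·8 = 40 | 1·2+2·7+4·0+6·2+3·4 = 40
R: 5·8 = 40 | 1·4+2·6+4·0+6·0+3·8 = 40
Y: 5·5 = 25 | 1·6+2·0+4·4+6·0+3·1 = 25
B: 5·4 = 20 | 1·0+2·0+4·2+6·0+3·4 = 20
G: 5·7 = 35 | 1·2+2·8+4·2+6·0+3·3 = 35
gcd(5,1,2,4,6,3) = 1

Coefficients: [5, 1, 2, 4, 6, 3]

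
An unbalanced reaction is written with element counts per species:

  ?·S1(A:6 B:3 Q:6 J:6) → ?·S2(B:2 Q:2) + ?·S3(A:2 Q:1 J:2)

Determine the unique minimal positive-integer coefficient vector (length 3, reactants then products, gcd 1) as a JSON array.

A: 2·6 = 12 | 3·0+6·2 = 12
B: 2·3 = 6 | 3·2+6·0 = 6
Q: 2·6 = 12 | 3·2+6·1 = 12
J: 2·6 = 12 | 3·0+6·2 = 12
gcd(2,3,6) = 1

Coefficients: [2, 3, 6]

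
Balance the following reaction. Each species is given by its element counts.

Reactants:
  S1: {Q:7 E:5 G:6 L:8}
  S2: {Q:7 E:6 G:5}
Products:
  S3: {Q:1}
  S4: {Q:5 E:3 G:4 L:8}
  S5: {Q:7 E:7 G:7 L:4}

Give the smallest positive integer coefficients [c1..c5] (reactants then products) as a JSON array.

Coefficients: [5, 2, 6, 3, 4]

Q: 5·7+2·7 = 49 | 6·1+3·5+4·7 = 49
E: 5·5+2·6 = 37 | 6·0+3·3+4·7 = 37
G: 5·6+2·5 = 40 | 6·0+3·4+4·7 = 40
L: 5·8+2·0 = 40 | 6·0+3·8+4·4 = 40
gcd(5,2,6,3,4) = 1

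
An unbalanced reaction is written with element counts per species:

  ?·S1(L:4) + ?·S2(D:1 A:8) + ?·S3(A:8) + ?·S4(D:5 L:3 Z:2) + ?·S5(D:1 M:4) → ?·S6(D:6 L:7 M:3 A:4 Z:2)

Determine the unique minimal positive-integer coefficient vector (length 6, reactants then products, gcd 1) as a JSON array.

D: 4·0+1·1+1·0+4·5+3·1 = 24 | 4·6 = 24
L: 4·4+1·0+1·0+4·3+3·0 = 28 | 4·7 = 28
M: 4·0+1·0+1·0+4·0+3·4 = 12 | 4·3 = 12
A: 4·0+1·8+1·8+4·0+3·0 = 16 | 4·4 = 16
Z: 4·0+1·0+1·0+4·2+3·0 = 8 | 4·2 = 8
gcd(4,1,1,4,3,4) = 1

Coefficients: [4, 1, 1, 4, 3, 4]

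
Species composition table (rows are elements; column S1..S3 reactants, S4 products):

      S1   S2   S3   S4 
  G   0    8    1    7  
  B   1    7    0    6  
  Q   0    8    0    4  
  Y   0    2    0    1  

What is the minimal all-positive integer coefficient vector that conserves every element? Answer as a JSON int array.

G: 5·0+1·8+6·1 = 14 | 2·7 = 14
B: 5·1+1·7+6·0 = 12 | 2·6 = 12
Q: 5·0+1·8+6·0 = 8 | 2·4 = 8
Y: 5·0+1·2+6·0 = 2 | 2·1 = 2
gcd(5,1,6,2) = 1

Coefficients: [5, 1, 6, 2]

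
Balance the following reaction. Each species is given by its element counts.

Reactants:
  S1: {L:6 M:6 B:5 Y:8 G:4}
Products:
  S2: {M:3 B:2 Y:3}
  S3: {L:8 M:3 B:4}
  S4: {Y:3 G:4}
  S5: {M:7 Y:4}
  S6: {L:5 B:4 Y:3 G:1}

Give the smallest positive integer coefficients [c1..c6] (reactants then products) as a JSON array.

Coefficients: [6, 3, 2, 5, 3, 4]

L: 6·6 = 36 | 3·0+2·8+5·0+3·0+4·5 = 36
M: 6·6 = 36 | 3·3+2·3+5·0+3·7+4·0 = 36
B: 6·5 = 30 | 3·2+2·4+5·0+3·0+4·4 = 30
Y: 6·8 = 48 | 3·3+2·0+5·3+3·4+4·3 = 48
G: 6·4 = 24 | 3·0+2·0+5·4+3·0+4·1 = 24
gcd(6,3,2,5,3,4) = 1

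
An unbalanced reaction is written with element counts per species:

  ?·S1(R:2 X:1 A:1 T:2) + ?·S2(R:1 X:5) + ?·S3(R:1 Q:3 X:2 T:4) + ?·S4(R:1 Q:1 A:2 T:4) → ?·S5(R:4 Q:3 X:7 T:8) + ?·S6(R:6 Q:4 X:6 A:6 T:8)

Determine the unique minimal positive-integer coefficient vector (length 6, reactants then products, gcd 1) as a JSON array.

R: 4·2+2·1+3·1+1·1 = 14 | 2·4+1·6 = 14
Q: 4·0+2·0+3·3+1·1 = 10 | 2·3+1·4 = 10
X: 4·1+2·5+3·2+1·0 = 20 | 2·7+1·6 = 20
A: 4·1+2·0+3·0+1·2 = 6 | 2·0+1·6 = 6
T: 4·2+2·0+3·4+1·4 = 24 | 2·8+1·8 = 24
gcd(4,2,3,1,2,1) = 1

Coefficients: [4, 2, 3, 1, 2, 1]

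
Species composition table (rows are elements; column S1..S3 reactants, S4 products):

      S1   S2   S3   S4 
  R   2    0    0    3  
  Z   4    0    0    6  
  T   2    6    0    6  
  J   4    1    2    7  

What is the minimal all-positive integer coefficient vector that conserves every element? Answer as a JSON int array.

Coefficients: [6, 2, 1, 4]

R: 6·2+2·0+1·0 = 12 | 4·3 = 12
Z: 6·4+2·0+1·0 = 24 | 4·6 = 24
T: 6·2+2·6+1·0 = 24 | 4·6 = 24
J: 6·4+2·1+1·2 = 28 | 4·7 = 28
gcd(6,2,1,4) = 1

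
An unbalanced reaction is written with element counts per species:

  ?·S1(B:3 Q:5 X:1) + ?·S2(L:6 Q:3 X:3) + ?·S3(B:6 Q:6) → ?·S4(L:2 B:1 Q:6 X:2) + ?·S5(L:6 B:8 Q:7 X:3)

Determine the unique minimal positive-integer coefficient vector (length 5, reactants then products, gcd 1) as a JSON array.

Coefficients: [6, 5, 2, 6, 3]

L: 6·0+5·6+2·0 = 30 | 6·2+3·6 = 30
B: 6·3+5·0+2·6 = 30 | 6·1+3·8 = 30
Q: 6·5+5·3+2·6 = 57 | 6·6+3·7 = 57
X: 6·1+5·3+2·0 = 21 | 6·2+3·3 = 21
gcd(6,5,2,6,3) = 1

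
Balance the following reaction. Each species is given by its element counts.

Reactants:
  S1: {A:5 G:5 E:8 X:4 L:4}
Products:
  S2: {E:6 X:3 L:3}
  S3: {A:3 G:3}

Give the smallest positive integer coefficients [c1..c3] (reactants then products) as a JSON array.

Coefficients: [3, 4, 5]

A: 3·5 = 15 | 4·0+5·3 = 15
G: 3·5 = 15 | 4·0+5·3 = 15
E: 3·8 = 24 | 4·6+5·0 = 24
X: 3·4 = 12 | 4·3+5·0 = 12
L: 3·4 = 12 | 4·3+5·0 = 12
gcd(3,4,5) = 1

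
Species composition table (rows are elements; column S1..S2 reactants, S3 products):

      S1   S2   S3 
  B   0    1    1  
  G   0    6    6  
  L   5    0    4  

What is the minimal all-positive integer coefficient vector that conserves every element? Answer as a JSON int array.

B: 4·0+5·1 = 5 | 5·1 = 5
G: 4·0+5·6 = 30 | 5·6 = 30
L: 4·5+5·0 = 20 | 5·4 = 20
gcd(4,5,5) = 1

Coefficients: [4, 5, 5]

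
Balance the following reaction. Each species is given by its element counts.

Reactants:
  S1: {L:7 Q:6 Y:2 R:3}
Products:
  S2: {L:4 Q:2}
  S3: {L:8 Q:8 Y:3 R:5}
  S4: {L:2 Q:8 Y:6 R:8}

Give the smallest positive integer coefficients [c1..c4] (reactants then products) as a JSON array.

L: 6·7 = 42 | 6·4+2·8+1·2 = 42
Q: 6·6 = 36 | 6·2+2·8+1·8 = 36
Y: 6·2 = 12 | 6·0+2·3+1·6 = 12
R: 6·3 = 18 | 6·0+2·5+1·8 = 18
gcd(6,6,2,1) = 1

Coefficients: [6, 6, 2, 1]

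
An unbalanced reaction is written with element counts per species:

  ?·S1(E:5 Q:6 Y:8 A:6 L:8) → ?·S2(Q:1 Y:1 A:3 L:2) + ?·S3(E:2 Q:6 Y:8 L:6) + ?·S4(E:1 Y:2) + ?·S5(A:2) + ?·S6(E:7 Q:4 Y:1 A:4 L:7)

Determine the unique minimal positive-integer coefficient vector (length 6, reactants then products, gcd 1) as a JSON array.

Coefficients: [5, 4, 3, 5, 5, 2]

E: 5·5 = 25 | 4·0+3·2+5·1+5·0+2·7 = 25
Q: 5·6 = 30 | 4·1+3·6+5·0+5·0+2·4 = 30
Y: 5·8 = 40 | 4·1+3·8+5·2+5·0+2·1 = 40
A: 5·6 = 30 | 4·3+3·0+5·0+5·2+2·4 = 30
L: 5·8 = 40 | 4·2+3·6+5·0+5·0+2·7 = 40
gcd(5,4,3,5,5,2) = 1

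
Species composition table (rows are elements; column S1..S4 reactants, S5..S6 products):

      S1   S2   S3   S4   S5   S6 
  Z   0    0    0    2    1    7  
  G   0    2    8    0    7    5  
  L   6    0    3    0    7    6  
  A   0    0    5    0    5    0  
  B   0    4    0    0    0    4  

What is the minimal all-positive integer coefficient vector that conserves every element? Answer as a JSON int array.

Z: 3·0+1·0+3·0+5·2 = 10 | 3·1+1·7 = 10
G: 3·0+1·2+3·8+5·0 = 26 | 3·7+1·5 = 26
L: 3·6+1·0+3·3+5·0 = 27 | 3·7+1·6 = 27
A: 3·0+1·0+3·5+5·0 = 15 | 3·5+1·0 = 15
B: 3·0+1·4+3·0+5·0 = 4 | 3·0+1·4 = 4
gcd(3,1,3,5,3,1) = 1

Coefficients: [3, 1, 3, 5, 3, 1]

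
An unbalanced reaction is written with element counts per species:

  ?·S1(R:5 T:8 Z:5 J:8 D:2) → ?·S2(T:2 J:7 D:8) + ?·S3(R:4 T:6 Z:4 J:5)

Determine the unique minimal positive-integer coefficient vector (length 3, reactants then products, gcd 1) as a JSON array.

R: 4·5 = 20 | 1·0+5·4 = 20
T: 4·8 = 32 | 1·2+5·6 = 32
Z: 4·5 = 20 | 1·0+5·4 = 20
J: 4·8 = 32 | 1·7+5·5 = 32
D: 4·2 = 8 | 1·8+5·0 = 8
gcd(4,1,5) = 1

Coefficients: [4, 1, 5]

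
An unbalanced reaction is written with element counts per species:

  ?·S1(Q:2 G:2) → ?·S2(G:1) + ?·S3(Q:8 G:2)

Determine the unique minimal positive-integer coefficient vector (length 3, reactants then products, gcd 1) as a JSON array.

Q: 4·2 = 8 | 6·0+1·8 = 8
G: 4·2 = 8 | 6·1+1·2 = 8
gcd(4,6,1) = 1

Coefficients: [4, 6, 1]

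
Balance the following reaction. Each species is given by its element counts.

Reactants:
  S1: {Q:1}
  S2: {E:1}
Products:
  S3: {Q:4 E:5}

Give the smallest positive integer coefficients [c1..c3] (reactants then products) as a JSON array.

Coefficients: [4, 5, 1]

Q: 4·1+5·0 = 4 | 1·4 = 4
E: 4·0+5·1 = 5 | 1·5 = 5
gcd(4,5,1) = 1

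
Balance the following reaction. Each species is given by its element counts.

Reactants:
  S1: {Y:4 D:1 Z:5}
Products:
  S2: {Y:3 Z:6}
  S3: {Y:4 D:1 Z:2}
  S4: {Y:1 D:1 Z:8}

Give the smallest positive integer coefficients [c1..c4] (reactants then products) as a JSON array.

Coefficients: [4, 1, 3, 1]

Y: 4·4 = 16 | 1·3+3·4+1·1 = 16
D: 4·1 = 4 | 1·0+3·1+1·1 = 4
Z: 4·5 = 20 | 1·6+3·2+1·8 = 20
gcd(4,1,3,1) = 1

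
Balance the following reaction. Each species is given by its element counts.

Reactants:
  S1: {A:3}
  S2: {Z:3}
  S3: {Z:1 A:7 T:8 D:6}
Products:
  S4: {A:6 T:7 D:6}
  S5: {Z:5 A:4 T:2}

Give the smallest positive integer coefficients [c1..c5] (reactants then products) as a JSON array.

Coefficients: [2, 3, 6, 6, 3]

Z: 2·0+3·3+6·1 = 15 | 6·0+3·5 = 15
A: 2·3+3·0+6·7 = 48 | 6·6+3·4 = 48
T: 2·0+3·0+6·8 = 48 | 6·7+3·2 = 48
D: 2·0+3·0+6·6 = 36 | 6·6+3·0 = 36
gcd(2,3,6,6,3) = 1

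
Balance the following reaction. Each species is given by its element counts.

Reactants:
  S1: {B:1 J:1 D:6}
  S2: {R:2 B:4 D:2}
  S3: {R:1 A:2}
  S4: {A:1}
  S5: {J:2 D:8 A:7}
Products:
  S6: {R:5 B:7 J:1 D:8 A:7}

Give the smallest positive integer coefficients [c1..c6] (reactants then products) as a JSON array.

R: 1·0+5·2+5·1+4·0+1·0 = 15 | 3·5 = 15
B: 1·1+5·4+5·0+4·0+1·0 = 21 | 3·7 = 21
J: 1·1+5·0+5·0+4·0+1·2 = 3 | 3·1 = 3
D: 1·6+5·2+5·0+4·0+1·8 = 24 | 3·8 = 24
A: 1·0+5·0+5·2+4·1+1·7 = 21 | 3·7 = 21
gcd(1,5,5,4,1,3) = 1

Coefficients: [1, 5, 5, 4, 1, 3]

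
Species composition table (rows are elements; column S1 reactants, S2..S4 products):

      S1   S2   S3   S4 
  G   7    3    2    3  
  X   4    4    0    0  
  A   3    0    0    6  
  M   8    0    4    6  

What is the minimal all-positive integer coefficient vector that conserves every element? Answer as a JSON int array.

G: 4·7 = 28 | 4·3+5·2+2·3 = 28
X: 4·4 = 16 | 4·4+5·0+2·0 = 16
A: 4·3 = 12 | 4·0+5·0+2·6 = 12
M: 4·8 = 32 | 4·0+5·4+2·6 = 32
gcd(4,4,5,2) = 1

Coefficients: [4, 4, 5, 2]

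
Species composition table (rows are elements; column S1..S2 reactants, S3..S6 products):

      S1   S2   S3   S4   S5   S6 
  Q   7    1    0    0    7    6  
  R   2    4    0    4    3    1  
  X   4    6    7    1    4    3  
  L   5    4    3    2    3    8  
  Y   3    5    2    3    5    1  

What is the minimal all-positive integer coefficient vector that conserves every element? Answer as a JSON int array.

Coefficients: [3, 6, 4, 5, 3, 1]

Q: 3·7+6·1 = 27 | 4·0+5·0+3·7+1·6 = 27
R: 3·2+6·4 = 30 | 4·0+5·4+3·3+1·1 = 30
X: 3·4+6·6 = 48 | 4·7+5·1+3·4+1·3 = 48
L: 3·5+6·4 = 39 | 4·3+5·2+3·3+1·8 = 39
Y: 3·3+6·5 = 39 | 4·2+5·3+3·5+1·1 = 39
gcd(3,6,4,5,3,1) = 1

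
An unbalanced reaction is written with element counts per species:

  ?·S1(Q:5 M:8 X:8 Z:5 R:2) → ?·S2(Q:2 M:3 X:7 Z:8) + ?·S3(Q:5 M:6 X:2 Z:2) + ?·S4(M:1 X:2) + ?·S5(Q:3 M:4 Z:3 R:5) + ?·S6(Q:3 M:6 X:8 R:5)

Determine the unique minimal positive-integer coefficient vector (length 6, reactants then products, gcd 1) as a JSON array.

Q: 5·5 = 25 | 2·2+3·5+6·0+1·3+1·3 = 25
M: 5·8 = 40 | 2·3+3·6+6·1+1·4+1·6 = 40
X: 5·8 = 40 | 2·7+3·2+6·2+1·0+1·8 = 40
Z: 5·5 = 25 | 2·8+3·2+6·0+1·3+1·0 = 25
R: 5·2 = 10 | 2·0+3·0+6·0+1·5+1·5 = 10
gcd(5,2,3,6,1,1) = 1

Coefficients: [5, 2, 3, 6, 1, 1]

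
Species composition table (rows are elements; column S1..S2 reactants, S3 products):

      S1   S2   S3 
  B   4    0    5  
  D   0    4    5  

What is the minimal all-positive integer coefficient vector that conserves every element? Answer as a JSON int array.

Coefficients: [5, 5, 4]

B: 5·4+5·0 = 20 | 4·5 = 20
D: 5·0+5·4 = 20 | 4·5 = 20
gcd(5,5,4) = 1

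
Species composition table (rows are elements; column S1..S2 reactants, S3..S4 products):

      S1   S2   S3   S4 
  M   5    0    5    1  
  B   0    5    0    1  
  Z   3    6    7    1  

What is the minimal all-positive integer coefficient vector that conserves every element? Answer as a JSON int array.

Coefficients: [2, 1, 1, 5]

M: 2·5+1·0 = 10 | 1·5+5·1 = 10
B: 2·0+1·5 = 5 | 1·0+5·1 = 5
Z: 2·3+1·6 = 12 | 1·7+5·1 = 12
gcd(2,1,1,5) = 1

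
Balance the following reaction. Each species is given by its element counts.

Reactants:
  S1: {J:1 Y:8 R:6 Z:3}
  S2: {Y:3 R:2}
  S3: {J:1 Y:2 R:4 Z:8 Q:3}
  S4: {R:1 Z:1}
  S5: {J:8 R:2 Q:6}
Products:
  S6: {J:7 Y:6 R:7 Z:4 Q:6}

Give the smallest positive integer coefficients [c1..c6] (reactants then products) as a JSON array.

J: 1·1+6·0+2·1+1·0+4·8 = 35 | 5·7 = 35
Y: 1·8+6·3+2·2+1·0+4·0 = 30 | 5·6 = 30
R: 1·6+6·2+2·4+1·1+4·2 = 35 | 5·7 = 35
Z: 1·3+6·0+2·8+1·1+4·0 = 20 | 5·4 = 20
Q: 1·0+6·0+2·3+1·0+4·6 = 30 | 5·6 = 30
gcd(1,6,2,1,4,5) = 1

Coefficients: [1, 6, 2, 1, 4, 5]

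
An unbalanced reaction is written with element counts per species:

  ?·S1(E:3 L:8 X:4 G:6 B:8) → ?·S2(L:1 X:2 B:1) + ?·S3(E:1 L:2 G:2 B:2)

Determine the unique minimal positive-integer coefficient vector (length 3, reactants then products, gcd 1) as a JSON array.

E: 1·3 = 3 | 2·0+3·1 = 3
L: 1·8 = 8 | 2·1+3·2 = 8
X: 1·4 = 4 | 2·2+3·0 = 4
G: 1·6 = 6 | 2·0+3·2 = 6
B: 1·8 = 8 | 2·1+3·2 = 8
gcd(1,2,3) = 1

Coefficients: [1, 2, 3]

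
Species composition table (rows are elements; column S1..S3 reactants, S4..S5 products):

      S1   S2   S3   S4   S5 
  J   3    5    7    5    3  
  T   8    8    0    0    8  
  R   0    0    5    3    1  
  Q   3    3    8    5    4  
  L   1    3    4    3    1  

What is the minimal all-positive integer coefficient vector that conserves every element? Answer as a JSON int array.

J: 1·3+1·5+4·7 = 36 | 6·5+2·3 = 36
T: 1·8+1·8+4·0 = 16 | 6·0+2·8 = 16
R: 1·0+1·0+4·5 = 20 | 6·3+2·1 = 20
Q: 1·3+1·3+4·8 = 38 | 6·5+2·4 = 38
L: 1·1+1·3+4·4 = 20 | 6·3+2·1 = 20
gcd(1,1,4,6,2) = 1

Coefficients: [1, 1, 4, 6, 2]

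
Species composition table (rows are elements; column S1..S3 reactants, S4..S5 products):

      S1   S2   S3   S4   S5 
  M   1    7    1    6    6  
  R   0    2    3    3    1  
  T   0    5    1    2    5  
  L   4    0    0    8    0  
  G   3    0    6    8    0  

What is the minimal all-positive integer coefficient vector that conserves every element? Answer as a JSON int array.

Coefficients: [6, 5, 1, 3, 4]

M: 6·1+5·7+1·1 = 42 | 3·6+4·6 = 42
R: 6·0+5·2+1·3 = 13 | 3·3+4·1 = 13
T: 6·0+5·5+1·1 = 26 | 3·2+4·5 = 26
L: 6·4+5·0+1·0 = 24 | 3·8+4·0 = 24
G: 6·3+5·0+1·6 = 24 | 3·8+4·0 = 24
gcd(6,5,1,3,4) = 1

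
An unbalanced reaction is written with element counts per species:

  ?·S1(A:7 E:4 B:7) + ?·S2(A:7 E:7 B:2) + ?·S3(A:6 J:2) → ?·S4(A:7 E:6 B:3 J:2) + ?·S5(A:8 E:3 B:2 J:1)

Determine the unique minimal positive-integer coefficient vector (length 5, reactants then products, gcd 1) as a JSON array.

A: 1·7+2·7+3·6 = 39 | 1·7+4·8 = 39
E: 1·4+2·7+3·0 = 18 | 1·6+4·3 = 18
B: 1·7+2·2+3·0 = 11 | 1·3+4·2 = 11
J: 1·0+2·0+3·2 = 6 | 1·2+4·1 = 6
gcd(1,2,3,1,4) = 1

Coefficients: [1, 2, 3, 1, 4]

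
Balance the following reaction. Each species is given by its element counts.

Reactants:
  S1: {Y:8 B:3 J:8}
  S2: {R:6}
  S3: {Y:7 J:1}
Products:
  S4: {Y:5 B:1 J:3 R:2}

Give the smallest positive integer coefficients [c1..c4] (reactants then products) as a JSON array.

Coefficients: [1, 1, 1, 3]

Y: 1·8+1·0+1·7 = 15 | 3·5 = 15
B: 1·3+1·0+1·0 = 3 | 3·1 = 3
J: 1·8+1·0+1·1 = 9 | 3·3 = 9
R: 1·0+1·6+1·0 = 6 | 3·2 = 6
gcd(1,1,1,3) = 1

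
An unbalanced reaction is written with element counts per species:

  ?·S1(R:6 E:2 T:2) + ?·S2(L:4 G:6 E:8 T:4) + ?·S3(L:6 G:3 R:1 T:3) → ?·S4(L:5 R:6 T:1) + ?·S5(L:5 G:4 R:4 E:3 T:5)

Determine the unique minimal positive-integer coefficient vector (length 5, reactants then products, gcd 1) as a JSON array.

Coefficients: [5, 1, 6, 2, 6]

L: 5·0+1·4+6·6 = 40 | 2·5+6·5 = 40
G: 5·0+1·6+6·3 = 24 | 2·0+6·4 = 24
R: 5·6+1·0+6·1 = 36 | 2·6+6·4 = 36
E: 5·2+1·8+6·0 = 18 | 2·0+6·3 = 18
T: 5·2+1·4+6·3 = 32 | 2·1+6·5 = 32
gcd(5,1,6,2,6) = 1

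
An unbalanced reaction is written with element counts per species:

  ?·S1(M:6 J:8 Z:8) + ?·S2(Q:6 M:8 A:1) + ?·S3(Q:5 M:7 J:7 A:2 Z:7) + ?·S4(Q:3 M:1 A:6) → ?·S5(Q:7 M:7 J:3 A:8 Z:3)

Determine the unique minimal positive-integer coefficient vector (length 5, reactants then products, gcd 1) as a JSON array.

Q: 1·0+2·6+1·5+6·3 = 35 | 5·7 = 35
M: 1·6+2·8+1·7+6·1 = 35 | 5·7 = 35
J: 1·8+2·0+1·7+6·0 = 15 | 5·3 = 15
A: 1·0+2·1+1·2+6·6 = 40 | 5·8 = 40
Z: 1·8+2·0+1·7+6·0 = 15 | 5·3 = 15
gcd(1,2,1,6,5) = 1

Coefficients: [1, 2, 1, 6, 5]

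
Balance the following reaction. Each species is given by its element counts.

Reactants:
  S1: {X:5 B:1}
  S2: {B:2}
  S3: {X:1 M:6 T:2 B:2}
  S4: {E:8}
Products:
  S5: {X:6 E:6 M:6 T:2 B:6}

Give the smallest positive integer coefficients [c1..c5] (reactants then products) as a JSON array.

X: 4·5+6·0+4·1+3·0 = 24 | 4·6 = 24
E: 4·0+6·0+4·0+3·8 = 24 | 4·6 = 24
M: 4·0+6·0+4·6+3·0 = 24 | 4·6 = 24
T: 4·0+6·0+4·2+3·0 = 8 | 4·2 = 8
B: 4·1+6·2+4·2+3·0 = 24 | 4·6 = 24
gcd(4,6,4,3,4) = 1

Coefficients: [4, 6, 4, 3, 4]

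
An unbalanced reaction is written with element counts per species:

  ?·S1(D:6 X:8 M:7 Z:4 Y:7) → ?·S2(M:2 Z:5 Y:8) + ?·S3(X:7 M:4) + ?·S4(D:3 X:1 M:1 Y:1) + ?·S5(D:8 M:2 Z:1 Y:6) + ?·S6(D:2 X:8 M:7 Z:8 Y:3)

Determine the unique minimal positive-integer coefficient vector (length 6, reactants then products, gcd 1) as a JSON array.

D: 5·6 = 30 | 2·0+4·0+4·3+2·8+1·2 = 30
X: 5·8 = 40 | 2·0+4·7+4·1+2·0+1·8 = 40
M: 5·7 = 35 | 2·2+4·4+4·1+2·2+1·7 = 35
Z: 5·4 = 20 | 2·5+4·0+4·0+2·1+1·8 = 20
Y: 5·7 = 35 | 2·8+4·0+4·1+2·6+1·3 = 35
gcd(5,2,4,4,2,1) = 1

Coefficients: [5, 2, 4, 4, 2, 1]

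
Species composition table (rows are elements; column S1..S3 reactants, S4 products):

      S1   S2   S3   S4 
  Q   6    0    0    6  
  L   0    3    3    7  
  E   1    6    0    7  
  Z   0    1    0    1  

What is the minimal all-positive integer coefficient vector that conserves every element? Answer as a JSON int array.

Coefficients: [3, 3, 4, 3]

Q: 3·6+3·0+4·0 = 18 | 3·6 = 18
L: 3·0+3·3+4·3 = 21 | 3·7 = 21
E: 3·1+3·6+4·0 = 21 | 3·7 = 21
Z: 3·0+3·1+4·0 = 3 | 3·1 = 3
gcd(3,3,4,3) = 1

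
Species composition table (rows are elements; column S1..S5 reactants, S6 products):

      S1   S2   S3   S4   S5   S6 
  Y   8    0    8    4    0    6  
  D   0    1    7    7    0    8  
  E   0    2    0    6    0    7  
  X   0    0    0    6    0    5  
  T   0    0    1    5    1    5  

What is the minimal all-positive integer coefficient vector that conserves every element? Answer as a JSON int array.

Y: 1·8+6·0+1·8+5·4+4·0 = 36 | 6·6 = 36
D: 1·0+6·1+1·7+5·7+4·0 = 48 | 6·8 = 48
E: 1·0+6·2+1·0+5·6+4·0 = 42 | 6·7 = 42
X: 1·0+6·0+1·0+5·6+4·0 = 30 | 6·5 = 30
T: 1·0+6·0+1·1+5·5+4·1 = 30 | 6·5 = 30
gcd(1,6,1,5,4,6) = 1

Coefficients: [1, 6, 1, 5, 4, 6]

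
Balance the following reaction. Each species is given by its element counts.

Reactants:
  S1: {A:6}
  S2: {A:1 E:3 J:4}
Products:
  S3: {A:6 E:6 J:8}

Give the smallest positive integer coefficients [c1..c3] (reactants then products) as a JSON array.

Coefficients: [2, 6, 3]

A: 2·6+6·1 = 18 | 3·6 = 18
E: 2·0+6·3 = 18 | 3·6 = 18
J: 2·0+6·4 = 24 | 3·8 = 24
gcd(2,6,3) = 1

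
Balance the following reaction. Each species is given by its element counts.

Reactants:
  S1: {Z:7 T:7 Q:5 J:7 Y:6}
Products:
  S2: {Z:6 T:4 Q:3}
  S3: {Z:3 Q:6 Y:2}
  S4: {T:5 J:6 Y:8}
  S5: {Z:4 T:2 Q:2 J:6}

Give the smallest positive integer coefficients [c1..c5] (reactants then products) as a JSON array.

Coefficients: [6, 4, 2, 4, 3]

Z: 6·7 = 42 | 4·6+2·3+4·0+3·4 = 42
T: 6·7 = 42 | 4·4+2·0+4·5+3·2 = 42
Q: 6·5 = 30 | 4·3+2·6+4·0+3·2 = 30
J: 6·7 = 42 | 4·0+2·0+4·6+3·6 = 42
Y: 6·6 = 36 | 4·0+2·2+4·8+3·0 = 36
gcd(6,4,2,4,3) = 1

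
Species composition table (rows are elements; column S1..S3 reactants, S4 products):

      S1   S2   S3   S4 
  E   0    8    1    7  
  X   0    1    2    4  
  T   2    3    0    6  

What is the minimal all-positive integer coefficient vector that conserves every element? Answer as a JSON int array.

E: 6·0+2·8+5·1 = 21 | 3·7 = 21
X: 6·0+2·1+5·2 = 12 | 3·4 = 12
T: 6·2+2·3+5·0 = 18 | 3·6 = 18
gcd(6,2,5,3) = 1

Coefficients: [6, 2, 5, 3]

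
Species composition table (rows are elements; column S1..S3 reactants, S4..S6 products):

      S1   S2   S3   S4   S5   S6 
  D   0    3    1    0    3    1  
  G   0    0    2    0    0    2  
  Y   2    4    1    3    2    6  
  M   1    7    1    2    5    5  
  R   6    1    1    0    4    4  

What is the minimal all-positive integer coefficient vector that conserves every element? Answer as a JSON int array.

D: 4·0+5·3+3·1 = 18 | 1·0+5·3+3·1 = 18
G: 4·0+5·0+3·2 = 6 | 1·0+5·0+3·2 = 6
Y: 4·2+5·4+3·1 = 31 | 1·3+5·2+3·6 = 31
M: 4·1+5·7+3·1 = 42 | 1·2+5·5+3·5 = 42
R: 4·6+5·1+3·1 = 32 | 1·0+5·4+3·4 = 32
gcd(4,5,3,1,5,3) = 1

Coefficients: [4, 5, 3, 1, 5, 3]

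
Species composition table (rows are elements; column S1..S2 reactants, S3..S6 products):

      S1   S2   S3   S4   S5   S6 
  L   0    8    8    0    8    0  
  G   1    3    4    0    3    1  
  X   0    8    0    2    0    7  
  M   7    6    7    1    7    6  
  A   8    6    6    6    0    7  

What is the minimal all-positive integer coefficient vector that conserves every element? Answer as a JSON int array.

Coefficients: [5, 5, 1, 6, 4, 4]

L: 5·0+5·8 = 40 | 1·8+6·0+4·8+4·0 = 40
G: 5·1+5·3 = 20 | 1·4+6·0+4·3+4·1 = 20
X: 5·0+5·8 = 40 | 1·0+6·2+4·0+4·7 = 40
M: 5·7+5·6 = 65 | 1·7+6·1+4·7+4·6 = 65
A: 5·8+5·6 = 70 | 1·6+6·6+4·0+4·7 = 70
gcd(5,5,1,6,4,4) = 1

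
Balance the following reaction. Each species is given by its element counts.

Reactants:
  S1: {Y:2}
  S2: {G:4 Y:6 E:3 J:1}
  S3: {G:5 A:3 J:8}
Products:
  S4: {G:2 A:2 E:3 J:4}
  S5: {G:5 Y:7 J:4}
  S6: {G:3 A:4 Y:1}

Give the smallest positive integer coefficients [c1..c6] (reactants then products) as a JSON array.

Coefficients: [6, 4, 4, 4, 5, 1]

G: 6·0+4·4+4·5 = 36 | 4·2+5·5+1·3 = 36
A: 6·0+4·0+4·3 = 12 | 4·2+5·0+1·4 = 12
Y: 6·2+4·6+4·0 = 36 | 4·0+5·7+1·1 = 36
E: 6·0+4·3+4·0 = 12 | 4·3+5·0+1·0 = 12
J: 6·0+4·1+4·8 = 36 | 4·4+5·4+1·0 = 36
gcd(6,4,4,4,5,1) = 1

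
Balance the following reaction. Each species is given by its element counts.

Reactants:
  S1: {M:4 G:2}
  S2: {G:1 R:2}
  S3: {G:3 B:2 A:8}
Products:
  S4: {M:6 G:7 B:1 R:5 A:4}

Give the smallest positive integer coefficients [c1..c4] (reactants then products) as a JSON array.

Coefficients: [3, 5, 1, 2]

M: 3·4+5·0+1·0 = 12 | 2·6 = 12
G: 3·2+5·1+1·3 = 14 | 2·7 = 14
B: 3·0+5·0+1·2 = 2 | 2·1 = 2
R: 3·0+5·2+1·0 = 10 | 2·5 = 10
A: 3·0+5·0+1·8 = 8 | 2·4 = 8
gcd(3,5,1,2) = 1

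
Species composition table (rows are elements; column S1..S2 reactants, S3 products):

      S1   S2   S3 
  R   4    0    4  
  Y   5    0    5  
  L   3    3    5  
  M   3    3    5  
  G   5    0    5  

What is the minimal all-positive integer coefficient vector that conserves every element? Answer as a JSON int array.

Coefficients: [3, 2, 3]

R: 3·4+2·0 = 12 | 3·4 = 12
Y: 3·5+2·0 = 15 | 3·5 = 15
L: 3·3+2·3 = 15 | 3·5 = 15
M: 3·3+2·3 = 15 | 3·5 = 15
G: 3·5+2·0 = 15 | 3·5 = 15
gcd(3,2,3) = 1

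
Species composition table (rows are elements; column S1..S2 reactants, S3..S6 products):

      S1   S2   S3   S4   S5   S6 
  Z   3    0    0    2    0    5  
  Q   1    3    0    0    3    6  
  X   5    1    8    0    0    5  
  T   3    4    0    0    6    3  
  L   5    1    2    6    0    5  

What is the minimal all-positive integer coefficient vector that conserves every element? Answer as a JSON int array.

Z: 3·3+6·0 = 9 | 2·0+2·2+5·0+1·5 = 9
Q: 3·1+6·3 = 21 | 2·0+2·0+5·3+1·6 = 21
X: 3·5+6·1 = 21 | 2·8+2·0+5·0+1·5 = 21
T: 3·3+6·4 = 33 | 2·0+2·0+5·6+1·3 = 33
L: 3·5+6·1 = 21 | 2·2+2·6+5·0+1·5 = 21
gcd(3,6,2,2,5,1) = 1

Coefficients: [3, 6, 2, 2, 5, 1]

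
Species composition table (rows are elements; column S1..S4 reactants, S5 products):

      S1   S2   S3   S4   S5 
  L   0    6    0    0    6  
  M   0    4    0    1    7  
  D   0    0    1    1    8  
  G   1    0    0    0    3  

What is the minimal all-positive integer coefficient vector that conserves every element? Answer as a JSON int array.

L: 3·0+1·6+5·0+3·0 = 6 | 1·6 = 6
M: 3·0+1·4+5·0+3·1 = 7 | 1·7 = 7
D: 3·0+1·0+5·1+3·1 = 8 | 1·8 = 8
G: 3·1+1·0+5·0+3·0 = 3 | 1·3 = 3
gcd(3,1,5,3,1) = 1

Coefficients: [3, 1, 5, 3, 1]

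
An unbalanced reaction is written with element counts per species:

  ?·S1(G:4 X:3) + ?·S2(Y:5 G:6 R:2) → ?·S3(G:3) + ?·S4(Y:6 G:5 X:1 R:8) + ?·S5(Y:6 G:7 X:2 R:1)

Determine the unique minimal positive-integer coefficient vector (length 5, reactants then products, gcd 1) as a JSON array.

Y: 3·0+6·5 = 30 | 5·0+1·6+4·6 = 30
G: 3·4+6·6 = 48 | 5·3+1·5+4·7 = 48
X: 3·3+6·0 = 9 | 5·0+1·1+4·2 = 9
R: 3·0+6·2 = 12 | 5·0+1·8+4·1 = 12
gcd(3,6,5,1,4) = 1

Coefficients: [3, 6, 5, 1, 4]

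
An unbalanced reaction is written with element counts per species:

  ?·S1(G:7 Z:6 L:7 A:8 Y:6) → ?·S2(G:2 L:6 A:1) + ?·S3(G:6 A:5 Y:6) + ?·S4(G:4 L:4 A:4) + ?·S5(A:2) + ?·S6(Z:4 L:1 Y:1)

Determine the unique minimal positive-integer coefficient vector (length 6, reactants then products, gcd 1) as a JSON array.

Coefficients: [4, 3, 3, 1, 5, 6]

G: 4·7 = 28 | 3·2+3·6+1·4+5·0+6·0 = 28
Z: 4·6 = 24 | 3·0+3·0+1·0+5·0+6·4 = 24
L: 4·7 = 28 | 3·6+3·0+1·4+5·0+6·1 = 28
A: 4·8 = 32 | 3·1+3·5+1·4+5·2+6·0 = 32
Y: 4·6 = 24 | 3·0+3·6+1·0+5·0+6·1 = 24
gcd(4,3,3,1,5,6) = 1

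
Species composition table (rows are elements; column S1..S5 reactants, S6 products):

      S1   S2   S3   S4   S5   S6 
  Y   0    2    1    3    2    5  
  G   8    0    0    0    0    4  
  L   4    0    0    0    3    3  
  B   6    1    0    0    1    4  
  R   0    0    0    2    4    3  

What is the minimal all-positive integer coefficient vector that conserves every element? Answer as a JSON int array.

Y: 3·0+4·2+3·1+5·3+2·2 = 30 | 6·5 = 30
G: 3·8+4·0+3·0+5·0+2·0 = 24 | 6·4 = 24
L: 3·4+4·0+3·0+5·0+2·3 = 18 | 6·3 = 18
B: 3·6+4·1+3·0+5·0+2·1 = 24 | 6·4 = 24
R: 3·0+4·0+3·0+5·2+2·4 = 18 | 6·3 = 18
gcd(3,4,3,5,2,6) = 1

Coefficients: [3, 4, 3, 5, 2, 6]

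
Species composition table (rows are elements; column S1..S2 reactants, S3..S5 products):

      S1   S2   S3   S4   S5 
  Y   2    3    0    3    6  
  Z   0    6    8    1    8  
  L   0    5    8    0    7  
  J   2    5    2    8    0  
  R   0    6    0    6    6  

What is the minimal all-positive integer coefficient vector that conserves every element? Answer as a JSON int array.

Y: 3·2+6·3 = 24 | 2·0+4·3+2·6 = 24
Z: 3·0+6·6 = 36 | 2·8+4·1+2·8 = 36
L: 3·0+6·5 = 30 | 2·8+4·0+2·7 = 30
J: 3·2+6·5 = 36 | 2·2+4·8+2·0 = 36
R: 3·0+6·6 = 36 | 2·0+4·6+2·6 = 36
gcd(3,6,2,4,2) = 1

Coefficients: [3, 6, 2, 4, 2]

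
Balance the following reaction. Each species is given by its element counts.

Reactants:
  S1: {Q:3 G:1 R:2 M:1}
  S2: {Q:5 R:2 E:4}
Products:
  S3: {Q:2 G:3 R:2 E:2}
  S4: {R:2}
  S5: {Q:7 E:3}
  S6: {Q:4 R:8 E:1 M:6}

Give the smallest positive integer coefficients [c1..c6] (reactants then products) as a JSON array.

Q: 6·3+5·5 = 43 | 2·2+5·0+5·7+1·4 = 43
G: 6·1+5·0 = 6 | 2·3+5·0+5·0+1·0 = 6
R: 6·2+5·2 = 22 | 2·2+5·2+5·0+1·8 = 22
E: 6·0+5·4 = 20 | 2·2+5·0+5·3+1·1 = 20
M: 6·1+5·0 = 6 | 2·0+5·0+5·0+1·6 = 6
gcd(6,5,2,5,5,1) = 1

Coefficients: [6, 5, 2, 5, 5, 1]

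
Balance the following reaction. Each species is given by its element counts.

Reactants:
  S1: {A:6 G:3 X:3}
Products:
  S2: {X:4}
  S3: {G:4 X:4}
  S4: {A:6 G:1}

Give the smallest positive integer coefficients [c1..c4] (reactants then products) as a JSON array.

Coefficients: [4, 1, 2, 4]

A: 4·6 = 24 | 1·0+2·0+4·6 = 24
G: 4·3 = 12 | 1·0+2·4+4·1 = 12
X: 4·3 = 12 | 1·4+2·4+4·0 = 12
gcd(4,1,2,4) = 1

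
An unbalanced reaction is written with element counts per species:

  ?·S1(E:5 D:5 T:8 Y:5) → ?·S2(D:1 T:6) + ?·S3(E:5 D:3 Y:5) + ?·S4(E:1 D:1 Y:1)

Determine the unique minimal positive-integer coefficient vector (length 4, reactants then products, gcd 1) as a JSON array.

E: 3·5 = 15 | 4·0+2·5+5·1 = 15
D: 3·5 = 15 | 4·1+2·3+5·1 = 15
T: 3·8 = 24 | 4·6+2·0+5·0 = 24
Y: 3·5 = 15 | 4·0+2·5+5·1 = 15
gcd(3,4,2,5) = 1

Coefficients: [3, 4, 2, 5]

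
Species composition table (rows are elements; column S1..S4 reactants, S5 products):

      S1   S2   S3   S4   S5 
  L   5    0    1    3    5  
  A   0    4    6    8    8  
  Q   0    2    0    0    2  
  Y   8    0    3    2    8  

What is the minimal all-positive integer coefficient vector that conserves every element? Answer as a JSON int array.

L: 4·5+5·0+2·1+1·3 = 25 | 5·5 = 25
A: 4·0+5·4+2·6+1·8 = 40 | 5·8 = 40
Q: 4·0+5·2+2·0+1·0 = 10 | 5·2 = 10
Y: 4·8+5·0+2·3+1·2 = 40 | 5·8 = 40
gcd(4,5,2,1,5) = 1

Coefficients: [4, 5, 2, 1, 5]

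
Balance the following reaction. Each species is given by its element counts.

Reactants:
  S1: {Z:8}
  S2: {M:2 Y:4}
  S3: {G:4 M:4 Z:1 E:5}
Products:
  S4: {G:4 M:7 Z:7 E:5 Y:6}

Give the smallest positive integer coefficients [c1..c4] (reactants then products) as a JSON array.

G: 3·0+6·0+4·4 = 16 | 4·4 = 16
M: 3·0+6·2+4·4 = 28 | 4·7 = 28
Z: 3·8+6·0+4·1 = 28 | 4·7 = 28
E: 3·0+6·0+4·5 = 20 | 4·5 = 20
Y: 3·0+6·4+4·0 = 24 | 4·6 = 24
gcd(3,6,4,4) = 1

Coefficients: [3, 6, 4, 4]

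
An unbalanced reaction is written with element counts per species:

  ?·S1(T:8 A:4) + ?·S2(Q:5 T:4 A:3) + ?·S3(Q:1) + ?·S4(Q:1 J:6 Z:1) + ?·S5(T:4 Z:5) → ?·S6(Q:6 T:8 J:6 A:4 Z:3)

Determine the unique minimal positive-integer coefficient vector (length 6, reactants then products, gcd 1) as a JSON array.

Q: 2·0+4·5+5·1+5·1+2·0 = 30 | 5·6 = 30
T: 2·8+4·4+5·0+5·0+2·4 = 40 | 5·8 = 40
J: 2·0+4·0+5·0+5·6+2·0 = 30 | 5·6 = 30
A: 2·4+4·3+5·0+5·0+2·0 = 20 | 5·4 = 20
Z: 2·0+4·0+5·0+5·1+2·5 = 15 | 5·3 = 15
gcd(2,4,5,5,2,5) = 1

Coefficients: [2, 4, 5, 5, 2, 5]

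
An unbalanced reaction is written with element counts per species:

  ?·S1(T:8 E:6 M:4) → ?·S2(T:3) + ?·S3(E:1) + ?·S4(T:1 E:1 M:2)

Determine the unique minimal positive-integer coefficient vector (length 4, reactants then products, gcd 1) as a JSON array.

T: 1·8 = 8 | 2·3+4·0+2·1 = 8
E: 1·6 = 6 | 2·0+4·1+2·1 = 6
M: 1·4 = 4 | 2·0+4·0+2·2 = 4
gcd(1,2,4,2) = 1

Coefficients: [1, 2, 4, 2]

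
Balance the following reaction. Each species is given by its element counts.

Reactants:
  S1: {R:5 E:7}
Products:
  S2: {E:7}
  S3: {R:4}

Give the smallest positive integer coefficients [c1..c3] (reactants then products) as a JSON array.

Coefficients: [4, 4, 5]

R: 4·5 = 20 | 4·0+5·4 = 20
E: 4·7 = 28 | 4·7+5·0 = 28
gcd(4,4,5) = 1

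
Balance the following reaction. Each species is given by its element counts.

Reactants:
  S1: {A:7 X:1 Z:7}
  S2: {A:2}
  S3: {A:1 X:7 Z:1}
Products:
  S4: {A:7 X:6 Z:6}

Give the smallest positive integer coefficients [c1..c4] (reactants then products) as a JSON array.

Coefficients: [3, 2, 3, 4]

A: 3·7+2·2+3·1 = 28 | 4·7 = 28
X: 3·1+2·0+3·7 = 24 | 4·6 = 24
Z: 3·7+2·0+3·1 = 24 | 4·6 = 24
gcd(3,2,3,4) = 1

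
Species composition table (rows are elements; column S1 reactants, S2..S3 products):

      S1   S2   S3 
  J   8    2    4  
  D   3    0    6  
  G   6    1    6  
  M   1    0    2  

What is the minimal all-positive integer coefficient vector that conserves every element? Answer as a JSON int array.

J: 2·8 = 16 | 6·2+1·4 = 16
D: 2·3 = 6 | 6·0+1·6 = 6
G: 2·6 = 12 | 6·1+1·6 = 12
M: 2·1 = 2 | 6·0+1·2 = 2
gcd(2,6,1) = 1

Coefficients: [2, 6, 1]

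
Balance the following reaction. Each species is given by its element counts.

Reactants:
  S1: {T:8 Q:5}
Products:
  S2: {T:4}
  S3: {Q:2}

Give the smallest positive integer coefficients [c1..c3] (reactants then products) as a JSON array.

Coefficients: [2, 4, 5]

T: 2·8 = 16 | 4·4+5·0 = 16
Q: 2·5 = 10 | 4·0+5·2 = 10
gcd(2,4,5) = 1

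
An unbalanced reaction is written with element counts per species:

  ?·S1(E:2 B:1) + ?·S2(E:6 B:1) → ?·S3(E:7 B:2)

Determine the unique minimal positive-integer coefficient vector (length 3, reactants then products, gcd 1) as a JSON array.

Coefficients: [5, 3, 4]

E: 5·2+3·6 = 28 | 4·7 = 28
B: 5·1+3·1 = 8 | 4·2 = 8
gcd(5,3,4) = 1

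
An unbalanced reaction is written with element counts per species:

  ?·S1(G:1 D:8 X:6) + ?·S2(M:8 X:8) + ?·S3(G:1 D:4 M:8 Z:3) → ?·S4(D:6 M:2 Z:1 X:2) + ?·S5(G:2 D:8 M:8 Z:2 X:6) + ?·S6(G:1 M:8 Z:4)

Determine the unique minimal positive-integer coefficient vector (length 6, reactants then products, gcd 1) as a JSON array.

Coefficients: [5, 1, 6, 4, 5, 1]

G: 5·1+1·0+6·1 = 11 | 4·0+5·2+1·1 = 11
D: 5·8+1·0+6·4 = 64 | 4·6+5·8+1·0 = 64
M: 5·0+1·8+6·8 = 56 | 4·2+5·8+1·8 = 56
Z: 5·0+1·0+6·3 = 18 | 4·1+5·2+1·4 = 18
X: 5·6+1·8+6·0 = 38 | 4·2+5·6+1·0 = 38
gcd(5,1,6,4,5,1) = 1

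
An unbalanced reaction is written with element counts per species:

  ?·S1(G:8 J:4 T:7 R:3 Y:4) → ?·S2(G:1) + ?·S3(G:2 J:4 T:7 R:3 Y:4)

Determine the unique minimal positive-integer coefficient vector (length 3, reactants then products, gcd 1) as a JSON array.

G: 1·8 = 8 | 6·1+1·2 = 8
J: 1·4 = 4 | 6·0+1·4 = 4
T: 1·7 = 7 | 6·0+1·7 = 7
R: 1·3 = 3 | 6·0+1·3 = 3
Y: 1·4 = 4 | 6·0+1·4 = 4
gcd(1,6,1) = 1

Coefficients: [1, 6, 1]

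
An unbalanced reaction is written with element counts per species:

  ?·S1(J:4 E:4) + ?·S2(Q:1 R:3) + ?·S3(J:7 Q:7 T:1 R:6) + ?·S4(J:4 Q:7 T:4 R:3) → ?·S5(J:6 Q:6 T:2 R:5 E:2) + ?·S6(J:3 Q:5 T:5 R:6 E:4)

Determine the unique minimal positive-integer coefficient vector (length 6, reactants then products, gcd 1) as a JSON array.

J: 4·4+6·0+1·7+4·4 = 39 | 6·6+1·3 = 39
Q: 4·0+6·1+1·7+4·7 = 41 | 6·6+1·5 = 41
T: 4·0+6·0+1·1+4·4 = 17 | 6·2+1·5 = 17
R: 4·0+6·3+1·6+4·3 = 36 | 6·5+1·6 = 36
E: 4·4+6·0+1·0+4·0 = 16 | 6·2+1·4 = 16
gcd(4,6,1,4,6,1) = 1

Coefficients: [4, 6, 1, 4, 6, 1]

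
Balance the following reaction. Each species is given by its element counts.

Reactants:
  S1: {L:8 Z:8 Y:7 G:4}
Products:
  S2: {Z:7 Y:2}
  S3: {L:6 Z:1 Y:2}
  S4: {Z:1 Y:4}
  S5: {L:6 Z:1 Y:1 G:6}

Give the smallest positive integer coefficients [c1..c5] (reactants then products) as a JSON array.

Coefficients: [6, 5, 4, 5, 4]

L: 6·8 = 48 | 5·0+4·6+5·0+4·6 = 48
Z: 6·8 = 48 | 5·7+4·1+5·1+4·1 = 48
Y: 6·7 = 42 | 5·2+4·2+5·4+4·1 = 42
G: 6·4 = 24 | 5·0+4·0+5·0+4·6 = 24
gcd(6,5,4,5,4) = 1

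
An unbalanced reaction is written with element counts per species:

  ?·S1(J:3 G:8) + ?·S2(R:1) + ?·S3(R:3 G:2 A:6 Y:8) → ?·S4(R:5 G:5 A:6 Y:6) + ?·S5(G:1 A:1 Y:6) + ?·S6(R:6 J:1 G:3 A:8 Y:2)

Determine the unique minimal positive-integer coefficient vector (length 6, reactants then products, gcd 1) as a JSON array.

R: 1·0+5·1+6·3 = 23 | 1·5+6·0+3·6 = 23
J: 1·3+5·0+6·0 = 3 | 1·0+6·0+3·1 = 3
G: 1·8+5·0+6·2 = 20 | 1·5+6·1+3·3 = 20
A: 1·0+5·0+6·6 = 36 | 1·6+6·1+3·8 = 36
Y: 1·0+5·0+6·8 = 48 | 1·6+6·6+3·2 = 48
gcd(1,5,6,1,6,3) = 1

Coefficients: [1, 5, 6, 1, 6, 3]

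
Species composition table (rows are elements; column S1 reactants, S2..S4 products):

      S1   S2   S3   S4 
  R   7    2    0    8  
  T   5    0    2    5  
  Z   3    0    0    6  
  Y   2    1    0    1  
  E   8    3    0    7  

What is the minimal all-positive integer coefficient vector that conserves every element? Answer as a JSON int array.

Coefficients: [4, 6, 5, 2]

R: 4·7 = 28 | 6·2+5·0+2·8 = 28
T: 4·5 = 20 | 6·0+5·2+2·5 = 20
Z: 4·3 = 12 | 6·0+5·0+2·6 = 12
Y: 4·2 = 8 | 6·1+5·0+2·1 = 8
E: 4·8 = 32 | 6·3+5·0+2·7 = 32
gcd(4,6,5,2) = 1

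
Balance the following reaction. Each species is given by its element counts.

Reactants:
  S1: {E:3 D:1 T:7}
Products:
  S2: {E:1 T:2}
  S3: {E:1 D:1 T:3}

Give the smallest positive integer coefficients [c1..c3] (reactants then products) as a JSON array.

E: 1·3 = 3 | 2·1+1·1 = 3
D: 1·1 = 1 | 2·0+1·1 = 1
T: 1·7 = 7 | 2·2+1·3 = 7
gcd(1,2,1) = 1

Coefficients: [1, 2, 1]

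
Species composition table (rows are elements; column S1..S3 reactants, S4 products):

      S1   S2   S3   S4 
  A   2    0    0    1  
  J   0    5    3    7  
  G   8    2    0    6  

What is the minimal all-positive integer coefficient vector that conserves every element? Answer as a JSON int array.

A: 3·2+6·0+4·0 = 6 | 6·1 = 6
J: 3·0+6·5+4·3 = 42 | 6·7 = 42
G: 3·8+6·2+4·0 = 36 | 6·6 = 36
gcd(3,6,4,6) = 1

Coefficients: [3, 6, 4, 6]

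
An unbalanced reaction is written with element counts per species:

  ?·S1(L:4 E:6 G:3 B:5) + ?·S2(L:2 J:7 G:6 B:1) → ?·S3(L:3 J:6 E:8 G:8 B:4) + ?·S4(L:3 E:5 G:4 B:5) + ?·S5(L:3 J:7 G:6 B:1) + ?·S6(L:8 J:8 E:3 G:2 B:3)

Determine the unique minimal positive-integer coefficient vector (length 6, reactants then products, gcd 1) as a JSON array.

Coefficients: [6, 4, 1, 5, 2, 1]

L: 6·4+4·2 = 32 | 1·3+5·3+2·3+1·8 = 32
J: 6·0+4·7 = 28 | 1·6+5·0+2·7+1·8 = 28
E: 6·6+4·0 = 36 | 1·8+5·5+2·0+1·3 = 36
G: 6·3+4·6 = 42 | 1·8+5·4+2·6+1·2 = 42
B: 6·5+4·1 = 34 | 1·4+5·5+2·1+1·3 = 34
gcd(6,4,1,5,2,1) = 1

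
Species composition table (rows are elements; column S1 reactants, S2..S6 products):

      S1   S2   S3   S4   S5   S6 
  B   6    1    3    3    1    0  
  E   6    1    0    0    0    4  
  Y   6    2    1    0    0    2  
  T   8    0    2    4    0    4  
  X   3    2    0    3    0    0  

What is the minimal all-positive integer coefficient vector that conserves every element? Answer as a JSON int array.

Coefficients: [5, 6, 6, 1, 3, 6]

B: 5·6 = 30 | 6·1+6·3+1·3+3·1+6·0 = 30
E: 5·6 = 30 | 6·1+6·0+1·0+3·0+6·4 = 30
Y: 5·6 = 30 | 6·2+6·1+1·0+3·0+6·2 = 30
T: 5·8 = 40 | 6·0+6·2+1·4+3·0+6·4 = 40
X: 5·3 = 15 | 6·2+6·0+1·3+3·0+6·0 = 15
gcd(5,6,6,1,3,6) = 1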